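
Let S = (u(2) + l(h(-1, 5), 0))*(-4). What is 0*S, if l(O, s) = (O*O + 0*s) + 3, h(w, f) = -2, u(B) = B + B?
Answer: 0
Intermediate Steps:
u(B) = 2*B
l(O, s) = 3 + O² (l(O, s) = (O² + 0) + 3 = O² + 3 = 3 + O²)
S = -44 (S = (2*2 + (3 + (-2)²))*(-4) = (4 + (3 + 4))*(-4) = (4 + 7)*(-4) = 11*(-4) = -44)
0*S = 0*(-44) = 0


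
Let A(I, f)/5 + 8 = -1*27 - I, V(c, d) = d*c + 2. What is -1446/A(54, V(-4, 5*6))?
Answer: 1446/445 ≈ 3.2494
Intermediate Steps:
V(c, d) = 2 + c*d (V(c, d) = c*d + 2 = 2 + c*d)
A(I, f) = -175 - 5*I (A(I, f) = -40 + 5*(-1*27 - I) = -40 + 5*(-27 - I) = -40 + (-135 - 5*I) = -175 - 5*I)
-1446/A(54, V(-4, 5*6)) = -1446/(-175 - 5*54) = -1446/(-175 - 270) = -1446/(-445) = -1446*(-1/445) = 1446/445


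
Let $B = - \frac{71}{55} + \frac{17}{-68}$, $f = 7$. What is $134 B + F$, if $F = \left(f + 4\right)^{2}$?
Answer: $- \frac{9403}{110} \approx -85.482$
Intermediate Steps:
$B = - \frac{339}{220}$ ($B = \left(-71\right) \frac{1}{55} + 17 \left(- \frac{1}{68}\right) = - \frac{71}{55} - \frac{1}{4} = - \frac{339}{220} \approx -1.5409$)
$F = 121$ ($F = \left(7 + 4\right)^{2} = 11^{2} = 121$)
$134 B + F = 134 \left(- \frac{339}{220}\right) + 121 = - \frac{22713}{110} + 121 = - \frac{9403}{110}$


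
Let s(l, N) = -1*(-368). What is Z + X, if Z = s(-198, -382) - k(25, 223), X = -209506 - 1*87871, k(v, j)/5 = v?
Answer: -297134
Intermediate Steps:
s(l, N) = 368
k(v, j) = 5*v
X = -297377 (X = -209506 - 87871 = -297377)
Z = 243 (Z = 368 - 5*25 = 368 - 1*125 = 368 - 125 = 243)
Z + X = 243 - 297377 = -297134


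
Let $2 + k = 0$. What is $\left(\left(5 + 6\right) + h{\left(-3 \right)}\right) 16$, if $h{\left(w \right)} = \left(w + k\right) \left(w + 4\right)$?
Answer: $96$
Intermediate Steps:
$k = -2$ ($k = -2 + 0 = -2$)
$h{\left(w \right)} = \left(-2 + w\right) \left(4 + w\right)$ ($h{\left(w \right)} = \left(w - 2\right) \left(w + 4\right) = \left(-2 + w\right) \left(4 + w\right)$)
$\left(\left(5 + 6\right) + h{\left(-3 \right)}\right) 16 = \left(\left(5 + 6\right) + \left(-8 + \left(-3\right)^{2} + 2 \left(-3\right)\right)\right) 16 = \left(11 - 5\right) 16 = 6 \cdot 16 = 96$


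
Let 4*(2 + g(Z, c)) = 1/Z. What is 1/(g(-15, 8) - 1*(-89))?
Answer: 60/5219 ≈ 0.011496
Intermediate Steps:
g(Z, c) = -2 + 1/(4*Z)
1/(g(-15, 8) - 1*(-89)) = 1/((-2 + (¼)/(-15)) - 1*(-89)) = 1/((-2 + (¼)*(-1/15)) + 89) = 1/((-2 - 1/60) + 89) = 1/(-121/60 + 89) = 1/(5219/60) = 60/5219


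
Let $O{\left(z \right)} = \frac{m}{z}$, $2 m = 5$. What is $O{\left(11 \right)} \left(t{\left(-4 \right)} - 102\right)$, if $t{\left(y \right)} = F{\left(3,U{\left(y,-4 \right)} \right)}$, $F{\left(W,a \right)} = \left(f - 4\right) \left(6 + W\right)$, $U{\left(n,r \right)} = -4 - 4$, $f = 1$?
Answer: $- \frac{645}{22} \approx -29.318$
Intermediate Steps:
$m = \frac{5}{2}$ ($m = \frac{1}{2} \cdot 5 = \frac{5}{2} \approx 2.5$)
$U{\left(n,r \right)} = -8$ ($U{\left(n,r \right)} = -4 - 4 = -8$)
$F{\left(W,a \right)} = -18 - 3 W$ ($F{\left(W,a \right)} = \left(1 - 4\right) \left(6 + W\right) = - 3 \left(6 + W\right) = -18 - 3 W$)
$t{\left(y \right)} = -27$ ($t{\left(y \right)} = -18 - 9 = -27$)
$O{\left(z \right)} = \frac{5}{2 z}$
$O{\left(11 \right)} \left(t{\left(-4 \right)} - 102\right) = \frac{5}{2 \cdot 11} \left(-27 - 102\right) = \frac{5}{2} \cdot \frac{1}{11} \left(-129\right) = \frac{5}{22} \left(-129\right) = - \frac{645}{22}$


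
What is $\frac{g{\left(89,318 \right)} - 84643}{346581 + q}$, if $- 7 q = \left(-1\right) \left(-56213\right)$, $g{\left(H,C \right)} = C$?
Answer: $- \frac{590275}{2369854} \approx -0.24908$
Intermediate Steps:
$q = - \frac{56213}{7}$ ($q = - \frac{\left(-1\right) \left(-56213\right)}{7} = \left(- \frac{1}{7}\right) 56213 = - \frac{56213}{7} \approx -8030.4$)
$\frac{g{\left(89,318 \right)} - 84643}{346581 + q} = \frac{318 - 84643}{346581 - \frac{56213}{7}} = - \frac{84325}{\frac{2369854}{7}} = \left(-84325\right) \frac{7}{2369854} = - \frac{590275}{2369854}$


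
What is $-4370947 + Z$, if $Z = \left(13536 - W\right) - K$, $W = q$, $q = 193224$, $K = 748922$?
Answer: $-5299557$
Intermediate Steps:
$W = 193224$
$Z = -928610$ ($Z = \left(13536 - 193224\right) - 748922 = -179688 - 748922 = -928610$)
$-4370947 + Z = -4370947 - 928610 = -5299557$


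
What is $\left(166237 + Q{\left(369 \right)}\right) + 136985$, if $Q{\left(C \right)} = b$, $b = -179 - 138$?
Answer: $302905$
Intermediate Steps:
$b = -317$ ($b = -179 - 138 = -317$)
$Q{\left(C \right)} = -317$
$\left(166237 + Q{\left(369 \right)}\right) + 136985 = \left(166237 - 317\right) + 136985 = 165920 + 136985 = 302905$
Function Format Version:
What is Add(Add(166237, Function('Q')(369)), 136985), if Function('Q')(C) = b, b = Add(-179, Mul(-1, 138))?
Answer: 302905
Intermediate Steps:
b = -317 (b = Add(-179, -138) = -317)
Function('Q')(C) = -317
Add(Add(166237, Function('Q')(369)), 136985) = Add(Add(166237, -317), 136985) = Add(165920, 136985) = 302905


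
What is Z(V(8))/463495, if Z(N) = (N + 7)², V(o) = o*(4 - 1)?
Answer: 961/463495 ≈ 0.0020734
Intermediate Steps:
V(o) = 3*o (V(o) = o*3 = 3*o)
Z(N) = (7 + N)²
Z(V(8))/463495 = (7 + 3*8)²/463495 = (7 + 24)²*(1/463495) = 31²*(1/463495) = 961*(1/463495) = 961/463495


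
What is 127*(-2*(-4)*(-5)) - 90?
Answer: -5170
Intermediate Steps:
127*(-2*(-4)*(-5)) - 90 = 127*(8*(-5)) - 90 = 127*(-40) - 90 = -5080 - 90 = -5170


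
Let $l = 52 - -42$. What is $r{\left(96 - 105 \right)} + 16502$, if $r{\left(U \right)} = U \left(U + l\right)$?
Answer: $15737$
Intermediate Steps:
$l = 94$ ($l = 52 + 42 = 94$)
$r{\left(U \right)} = U \left(94 + U\right)$ ($r{\left(U \right)} = U \left(U + 94\right) = U \left(94 + U\right)$)
$r{\left(96 - 105 \right)} + 16502 = \left(96 - 105\right) \left(94 + \left(96 - 105\right)\right) + 16502 = - 9 \left(94 - 9\right) + 16502 = \left(-9\right) 85 + 16502 = -765 + 16502 = 15737$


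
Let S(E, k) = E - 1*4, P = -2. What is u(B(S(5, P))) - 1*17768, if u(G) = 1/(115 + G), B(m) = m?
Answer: -2061087/116 ≈ -17768.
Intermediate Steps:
S(E, k) = -4 + E (S(E, k) = E - 4 = -4 + E)
u(B(S(5, P))) - 1*17768 = 1/(115 + (-4 + 5)) - 1*17768 = 1/(115 + 1) - 17768 = 1/116 - 17768 = -2061087/116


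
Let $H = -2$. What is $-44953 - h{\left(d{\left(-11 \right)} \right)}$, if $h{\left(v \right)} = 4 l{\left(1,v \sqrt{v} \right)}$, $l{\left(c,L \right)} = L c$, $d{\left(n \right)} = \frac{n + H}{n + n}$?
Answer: $-44953 - \frac{13 \sqrt{286}}{121} \approx -44955.0$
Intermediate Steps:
$d{\left(n \right)} = \frac{-2 + n}{2 n}$ ($d{\left(n \right)} = \frac{n - 2}{n + n} = \frac{-2 + n}{2 n}$)
$h{\left(v \right)} = 4 v^{\frac{3}{2}}$ ($h{\left(v \right)} = 4 v \sqrt{v} 1 = 4 v^{\frac{3}{2}} \cdot 1 = 4 v^{\frac{3}{2}}$)
$-44953 - h{\left(d{\left(-11 \right)} \right)} = -44953 - 4 \left(\frac{-2 - 11}{2 \left(-11\right)}\right)^{\frac{3}{2}} = -44953 - 4 \left(\frac{1}{2} \left(- \frac{1}{11}\right) \left(-13\right)\right)^{\frac{3}{2}} = -44953 - 4 \left(\frac{13}{22}\right)^{\frac{3}{2}} = -44953 - 4 \frac{13 \sqrt{286}}{484} = -44953 - \frac{13 \sqrt{286}}{121}$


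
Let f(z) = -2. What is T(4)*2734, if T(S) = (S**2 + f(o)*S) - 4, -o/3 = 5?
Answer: 10936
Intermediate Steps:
o = -15 (o = -3*5 = -15)
T(S) = -4 + S**2 - 2*S (T(S) = (S**2 - 2*S) - 4 = -4 + S**2 - 2*S)
T(4)*2734 = (-4 + 4**2 - 2*4)*2734 = (-4 + 16 - 8)*2734 = 4*2734 = 10936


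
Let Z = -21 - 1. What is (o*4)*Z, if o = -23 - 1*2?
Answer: 2200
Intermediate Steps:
o = -25 (o = -23 - 2 = -25)
Z = -22
(o*4)*Z = -25*4*(-22) = -100*(-22) = 2200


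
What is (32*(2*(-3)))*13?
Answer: -2496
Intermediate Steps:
(32*(2*(-3)))*13 = (32*(-6))*13 = -192*13 = -2496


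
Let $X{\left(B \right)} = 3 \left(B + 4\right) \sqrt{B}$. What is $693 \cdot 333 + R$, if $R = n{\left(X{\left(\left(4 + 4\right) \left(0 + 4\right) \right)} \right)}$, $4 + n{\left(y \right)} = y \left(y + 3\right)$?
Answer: $604013 + 1296 \sqrt{2} \approx 6.0585 \cdot 10^{5}$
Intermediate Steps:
$X{\left(B \right)} = \sqrt{B} \left(12 + 3 B\right)$ ($X{\left(B \right)} = 3 \left(4 + B\right) \sqrt{B} = \left(12 + 3 B\right) \sqrt{B} = \sqrt{B} \left(12 + 3 B\right)$)
$n{\left(y \right)} = -4 + y \left(3 + y\right)$ ($n{\left(y \right)} = -4 + y \left(y + 3\right) = -4 + y \left(3 + y\right)$)
$R = 373244 + 1296 \sqrt{2}$ ($R = -4 + \left(3 \sqrt{\left(4 + 4\right) \left(0 + 4\right)} \left(4 + \left(4 + 4\right) \left(0 + 4\right)\right)\right)^{2} + 3 \cdot 3 \sqrt{\left(4 + 4\right) \left(0 + 4\right)} \left(4 + \left(4 + 4\right) \left(0 + 4\right)\right) = -4 + \left(3 \sqrt{8 \cdot 4} \left(4 + 8 \cdot 4\right)\right)^{2} + 3 \cdot 3 \sqrt{8 \cdot 4} \left(4 + 8 \cdot 4\right) = -4 + \left(3 \sqrt{32} \left(4 + 32\right)\right)^{2} + 3 \cdot 3 \sqrt{32} \left(4 + 32\right) = -4 + \left(3 \cdot 4 \sqrt{2} \cdot 36\right)^{2} + 3 \cdot 3 \cdot 4 \sqrt{2} \cdot 36 = -4 + \left(432 \sqrt{2}\right)^{2} + 3 \cdot 432 \sqrt{2} = -4 + 373248 + 1296 \sqrt{2} = 373244 + 1296 \sqrt{2} \approx 3.7508 \cdot 10^{5}$)
$693 \cdot 333 + R = 693 \cdot 333 + \left(373244 + 1296 \sqrt{2}\right) = 230769 + \left(373244 + 1296 \sqrt{2}\right) = 604013 + 1296 \sqrt{2}$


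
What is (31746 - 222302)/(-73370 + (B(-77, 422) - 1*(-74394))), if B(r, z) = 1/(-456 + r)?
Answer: -101566348/545791 ≈ -186.09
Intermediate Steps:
(31746 - 222302)/(-73370 + (B(-77, 422) - 1*(-74394))) = (31746 - 222302)/(-73370 + (1/(-456 - 77) - 1*(-74394))) = -190556/(-73370 + (1/(-533) + 74394)) = -190556/(-73370 + (-1/533 + 74394)) = -190556/(-73370 + 39652001/533) = -190556/545791/533 = -190556*533/545791 = -101566348/545791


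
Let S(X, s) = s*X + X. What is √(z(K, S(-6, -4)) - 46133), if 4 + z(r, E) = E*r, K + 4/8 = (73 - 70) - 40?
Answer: 2*I*√11703 ≈ 216.36*I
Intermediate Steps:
K = -75/2 (K = -½ + ((73 - 70) - 40) = -½ + (3 - 40) = -½ - 37 = -75/2 ≈ -37.500)
S(X, s) = X + X*s (S(X, s) = X*s + X = X + X*s)
z(r, E) = -4 + E*r
√(z(K, S(-6, -4)) - 46133) = √((-4 - 6*(1 - 4)*(-75/2)) - 46133) = √((-4 - 6*(-3)*(-75/2)) - 46133) = √((-4 + 18*(-75/2)) - 46133) = √((-4 - 675) - 46133) = √(-679 - 46133) = √(-46812) = 2*I*√11703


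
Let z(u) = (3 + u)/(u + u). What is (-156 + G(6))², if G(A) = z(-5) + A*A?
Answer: 358801/25 ≈ 14352.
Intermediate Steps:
z(u) = (3 + u)/(2*u) (z(u) = (3 + u)/((2*u)) = (3 + u)*(1/(2*u)) = (3 + u)/(2*u))
G(A) = ⅕ + A² (G(A) = (½)*(3 - 5)/(-5) + A*A = (½)*(-⅕)*(-2) + A² = ⅕ + A²)
(-156 + G(6))² = (-156 + (⅕ + 6²))² = (-156 + (⅕ + 36))² = (-156 + 181/5)² = (-599/5)² = 358801/25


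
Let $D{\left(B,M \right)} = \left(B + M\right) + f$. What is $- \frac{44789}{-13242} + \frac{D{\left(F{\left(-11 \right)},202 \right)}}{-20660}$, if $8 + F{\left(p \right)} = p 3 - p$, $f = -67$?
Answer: $\frac{92395033}{27357972} \approx 3.3773$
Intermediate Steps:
$F{\left(p \right)} = -8 + 2 p$ ($F{\left(p \right)} = -8 - \left(p - p 3\right) = -8 + \left(3 p - p\right) = -8 + 2 p$)
$D{\left(B,M \right)} = -67 + B + M$ ($D{\left(B,M \right)} = \left(B + M\right) - 67 = -67 + B + M$)
$- \frac{44789}{-13242} + \frac{D{\left(F{\left(-11 \right)},202 \right)}}{-20660} = - \frac{44789}{-13242} + \frac{-67 + \left(-8 + 2 \left(-11\right)\right) + 202}{-20660} = \left(-44789\right) \left(- \frac{1}{13242}\right) + \left(-67 - 30 + 202\right) \left(- \frac{1}{20660}\right) = \frac{44789}{13242} + \left(-67 - 30 + 202\right) \left(- \frac{1}{20660}\right) = \frac{44789}{13242} + 105 \left(- \frac{1}{20660}\right) = \frac{44789}{13242} - \frac{21}{4132} = \frac{92395033}{27357972}$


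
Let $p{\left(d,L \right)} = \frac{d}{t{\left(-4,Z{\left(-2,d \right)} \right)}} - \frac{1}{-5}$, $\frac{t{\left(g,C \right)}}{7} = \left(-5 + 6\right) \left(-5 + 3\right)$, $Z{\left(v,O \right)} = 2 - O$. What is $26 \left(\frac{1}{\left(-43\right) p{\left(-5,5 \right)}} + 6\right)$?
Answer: $\frac{19984}{129} \approx 154.91$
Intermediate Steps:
$t{\left(g,C \right)} = -14$ ($t{\left(g,C \right)} = 7 \left(-5 + 6\right) \left(-5 + 3\right) = 7 \cdot 1 \left(-2\right) = 7 \left(-2\right) = -14$)
$p{\left(d,L \right)} = \frac{1}{5} - \frac{d}{14}$ ($p{\left(d,L \right)} = \frac{d}{-14} - \frac{1}{-5} = d \left(- \frac{1}{14}\right) - - \frac{1}{5} = - \frac{d}{14} + \frac{1}{5} = \frac{1}{5} - \frac{d}{14}$)
$26 \left(\frac{1}{\left(-43\right) p{\left(-5,5 \right)}} + 6\right) = 26 \left(\frac{1}{\left(-43\right) \left(\frac{1}{5} - - \frac{5}{14}\right)} + 6\right) = 26 \left(- \frac{1}{43 \left(\frac{1}{5} + \frac{5}{14}\right)} + 6\right) = 26 \left(- \frac{1}{43 \cdot \frac{39}{70}} + 6\right) = 26 \left(\left(- \frac{1}{43}\right) \frac{70}{39} + 6\right) = 26 \left(- \frac{70}{1677} + 6\right) = 26 \cdot \frac{9992}{1677} = \frac{19984}{129}$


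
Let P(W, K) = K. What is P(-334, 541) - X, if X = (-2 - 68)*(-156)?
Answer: -10379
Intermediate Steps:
X = 10920 (X = -70*(-156) = 10920)
P(-334, 541) - X = 541 - 1*10920 = 541 - 10920 = -10379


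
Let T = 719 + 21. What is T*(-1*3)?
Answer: -2220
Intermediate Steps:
T = 740
T*(-1*3) = 740*(-1*3) = 740*(-3) = -2220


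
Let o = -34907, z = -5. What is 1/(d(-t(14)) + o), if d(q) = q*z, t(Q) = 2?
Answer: -1/34897 ≈ -2.8656e-5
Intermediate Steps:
d(q) = -5*q (d(q) = q*(-5) = -5*q)
1/(d(-t(14)) + o) = 1/(-(-5)*2 - 34907) = 1/(-5*(-2) - 34907) = 1/(10 - 34907) = 1/(-34897) = -1/34897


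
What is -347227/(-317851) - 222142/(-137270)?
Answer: 59135953566/21815703385 ≈ 2.7107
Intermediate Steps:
-347227/(-317851) - 222142/(-137270) = -347227*(-1/317851) - 222142*(-1/137270) = 347227/317851 + 111071/68635 = 59135953566/21815703385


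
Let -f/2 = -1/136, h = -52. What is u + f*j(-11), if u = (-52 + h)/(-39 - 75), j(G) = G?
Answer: 2909/3876 ≈ 0.75052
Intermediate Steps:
f = 1/68 (f = -(-2)/136 = -2*(-1/136) = 1/68 ≈ 0.014706)
u = 52/57 (u = (-52 - 52)/(-39 - 75) = -104/(-114) = -104*(-1/114) = 52/57 ≈ 0.91228)
u + f*j(-11) = 52/57 + (1/68)*(-11) = 52/57 - 11/68 = 2909/3876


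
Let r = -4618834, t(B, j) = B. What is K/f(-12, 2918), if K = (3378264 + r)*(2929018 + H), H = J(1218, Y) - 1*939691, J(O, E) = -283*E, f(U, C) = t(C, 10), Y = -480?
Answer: -1318209212595/1459 ≈ -9.0350e+8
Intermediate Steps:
f(U, C) = C
H = -803851 (H = -283*(-480) - 1*939691 = 135840 - 939691 = -803851)
K = -2636418425190 (K = (3378264 - 4618834)*(2929018 - 803851) = -1240570*2125167 = -2636418425190)
K/f(-12, 2918) = -2636418425190/2918 = -2636418425190*1/2918 = -1318209212595/1459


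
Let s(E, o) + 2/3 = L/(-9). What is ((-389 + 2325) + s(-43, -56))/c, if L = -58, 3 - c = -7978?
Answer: 17476/71829 ≈ 0.24330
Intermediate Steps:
c = 7981 (c = 3 - 1*(-7978) = 3 + 7978 = 7981)
s(E, o) = 52/9 (s(E, o) = -2/3 - 58/(-9) = -2/3 - 58*(-1/9) = -2/3 + 58/9 = 52/9)
((-389 + 2325) + s(-43, -56))/c = ((-389 + 2325) + 52/9)/7981 = (1936 + 52/9)*(1/7981) = (17476/9)*(1/7981) = 17476/71829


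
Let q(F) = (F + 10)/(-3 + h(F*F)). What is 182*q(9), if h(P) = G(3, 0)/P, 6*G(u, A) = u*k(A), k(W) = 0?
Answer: -3458/3 ≈ -1152.7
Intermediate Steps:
G(u, A) = 0 (G(u, A) = (u*0)/6 = (⅙)*0 = 0)
h(P) = 0 (h(P) = 0/P = 0)
q(F) = -10/3 - F/3 (q(F) = (F + 10)/(-3 + 0) = (10 + F)/(-3) = (10 + F)*(-⅓) = -10/3 - F/3)
182*q(9) = 182*(-10/3 - ⅓*9) = 182*(-10/3 - 3) = 182*(-19/3) = -3458/3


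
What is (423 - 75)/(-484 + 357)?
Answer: -348/127 ≈ -2.7402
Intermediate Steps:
(423 - 75)/(-484 + 357) = 348/(-127) = 348*(-1/127) = -348/127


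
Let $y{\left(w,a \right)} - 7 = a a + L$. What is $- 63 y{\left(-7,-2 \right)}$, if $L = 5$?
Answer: $-1008$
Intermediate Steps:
$y{\left(w,a \right)} = 12 + a^{2}$ ($y{\left(w,a \right)} = 7 + \left(a a + 5\right) = 7 + \left(a^{2} + 5\right) = 7 + \left(5 + a^{2}\right) = 12 + a^{2}$)
$- 63 y{\left(-7,-2 \right)} = - 63 \left(12 + \left(-2\right)^{2}\right) = - 63 \left(12 + 4\right) = \left(-63\right) 16 = -1008$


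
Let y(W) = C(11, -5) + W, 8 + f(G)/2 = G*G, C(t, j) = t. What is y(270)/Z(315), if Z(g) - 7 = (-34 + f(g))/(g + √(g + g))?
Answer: 3551062473/8048467031 + 33450240*√70/8048467031 ≈ 0.47598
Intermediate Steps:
f(G) = -16 + 2*G² (f(G) = -16 + 2*(G*G) = -16 + 2*G²)
y(W) = 11 + W
Z(g) = 7 + (-50 + 2*g²)/(g + √2*√g) (Z(g) = 7 + (-34 + (-16 + 2*g²))/(g + √(g + g)) = 7 + (-50 + 2*g²)/(g + √(2*g)) = 7 + (-50 + 2*g²)/(g + √2*√g))
y(270)/Z(315) = (11 + 270)/(((-50 + 2*315² + 7*315 + 7*√2*√315)/(315 + √2*√315))) = 281/(((-50 + 2*99225 + 2205 + 7*√2*(3*√35))/(315 + √2*(3*√35)))) = 281/(((-50 + 198450 + 2205 + 21*√70)/(315 + 3*√70))) = 281/(((200605 + 21*√70)/(315 + 3*√70))) = 281*((315 + 3*√70)/(200605 + 21*√70)) = 281*(315 + 3*√70)/(200605 + 21*√70)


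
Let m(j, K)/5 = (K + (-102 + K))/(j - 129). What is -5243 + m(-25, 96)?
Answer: -403936/77 ≈ -5245.9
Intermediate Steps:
m(j, K) = 5*(-102 + 2*K)/(-129 + j) (m(j, K) = 5*((K + (-102 + K))/(j - 129)) = 5*((-102 + 2*K)/(-129 + j)) = 5*(-102 + 2*K)/(-129 + j))
-5243 + m(-25, 96) = -5243 + 10*(-51 + 96)/(-129 - 25) = -5243 + 10*45/(-154) = -5243 + 10*(-1/154)*45 = -5243 - 225/77 = -403936/77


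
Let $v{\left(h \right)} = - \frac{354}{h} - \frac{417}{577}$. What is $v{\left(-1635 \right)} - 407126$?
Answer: $- \frac{128027036769}{314465} \approx -4.0713 \cdot 10^{5}$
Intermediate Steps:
$v{\left(h \right)} = - \frac{417}{577} - \frac{354}{h}$ ($v{\left(h \right)} = - \frac{354}{h} - \frac{417}{577} = - \frac{417}{577} - \frac{354}{h}$)
$v{\left(-1635 \right)} - 407126 = \left(- \frac{417}{577} - \frac{354}{-1635}\right) - 407126 = \left(- \frac{417}{577} - - \frac{118}{545}\right) - 407126 = \left(- \frac{417}{577} + \frac{118}{545}\right) - 407126 = - \frac{159179}{314465} - 407126 = - \frac{128027036769}{314465}$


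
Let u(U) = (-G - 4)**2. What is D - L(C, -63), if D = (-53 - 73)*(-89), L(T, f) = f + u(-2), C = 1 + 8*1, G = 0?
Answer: 11261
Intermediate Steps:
u(U) = 16 (u(U) = (-1*0 - 4)**2 = (0 - 4)**2 = (-4)**2 = 16)
C = 9 (C = 1 + 8 = 9)
L(T, f) = 16 + f (L(T, f) = f + 16 = 16 + f)
D = 11214 (D = -126*(-89) = 11214)
D - L(C, -63) = 11214 - (16 - 63) = 11214 - 1*(-47) = 11214 + 47 = 11261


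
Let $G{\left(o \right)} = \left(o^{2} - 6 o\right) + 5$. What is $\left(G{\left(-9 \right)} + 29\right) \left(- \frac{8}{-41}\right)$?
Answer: $\frac{1352}{41} \approx 32.976$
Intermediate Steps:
$G{\left(o \right)} = 5 + o^{2} - 6 o$
$\left(G{\left(-9 \right)} + 29\right) \left(- \frac{8}{-41}\right) = \left(\left(5 + \left(-9\right)^{2} - -54\right) + 29\right) \left(- \frac{8}{-41}\right) = \left(\left(5 + 81 + 54\right) + 29\right) \left(\left(-8\right) \left(- \frac{1}{41}\right)\right) = \left(140 + 29\right) \frac{8}{41} = 169 \cdot \frac{8}{41} = \frac{1352}{41}$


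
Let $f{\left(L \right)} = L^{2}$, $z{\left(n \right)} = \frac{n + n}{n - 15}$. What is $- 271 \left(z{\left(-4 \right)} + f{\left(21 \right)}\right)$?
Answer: $- \frac{2272877}{19} \approx -1.1963 \cdot 10^{5}$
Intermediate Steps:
$z{\left(n \right)} = \frac{2 n}{-15 + n}$
$- 271 \left(z{\left(-4 \right)} + f{\left(21 \right)}\right) = - 271 \left(2 \left(-4\right) \frac{1}{-15 - 4} + 21^{2}\right) = - 271 \left(2 \left(-4\right) \frac{1}{-19} + 441\right) = - 271 \left(2 \left(-4\right) \left(- \frac{1}{19}\right) + 441\right) = - 271 \left(\frac{8}{19} + 441\right) = \left(-271\right) \frac{8387}{19} = - \frac{2272877}{19}$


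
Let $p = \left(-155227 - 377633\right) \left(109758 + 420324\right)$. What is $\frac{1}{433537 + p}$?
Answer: $- \frac{1}{282459060983} \approx -3.5403 \cdot 10^{-12}$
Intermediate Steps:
$p = -282459494520$ ($p = \left(-532860\right) 530082 = -282459494520$)
$\frac{1}{433537 + p} = \frac{1}{433537 - 282459494520} = \frac{1}{-282459060983} = - \frac{1}{282459060983}$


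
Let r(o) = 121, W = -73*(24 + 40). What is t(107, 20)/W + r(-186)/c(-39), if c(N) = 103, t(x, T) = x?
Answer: 554291/481216 ≈ 1.1519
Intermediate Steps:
W = -4672 (W = -73*64 = -4672)
t(107, 20)/W + r(-186)/c(-39) = 107/(-4672) + 121/103 = 107*(-1/4672) + 121*(1/103) = -107/4672 + 121/103 = 554291/481216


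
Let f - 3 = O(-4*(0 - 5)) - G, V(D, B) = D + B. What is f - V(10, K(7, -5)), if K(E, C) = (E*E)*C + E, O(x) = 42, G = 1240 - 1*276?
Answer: -691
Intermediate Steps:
G = 964 (G = 1240 - 276 = 964)
K(E, C) = E + C*E² (K(E, C) = E²*C + E = C*E² + E = E + C*E²)
V(D, B) = B + D
f = -919 (f = 3 + (42 - 1*964) = 3 + (42 - 964) = 3 - 922 = -919)
f - V(10, K(7, -5)) = -919 - (7*(1 - 5*7) + 10) = -919 - (7*(1 - 35) + 10) = -919 - (7*(-34) + 10) = -919 - (-238 + 10) = -919 - 1*(-228) = -919 + 228 = -691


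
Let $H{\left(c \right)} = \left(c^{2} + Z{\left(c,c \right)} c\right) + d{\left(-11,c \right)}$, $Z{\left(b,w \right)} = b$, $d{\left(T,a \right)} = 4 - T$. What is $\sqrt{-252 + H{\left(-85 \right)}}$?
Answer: $\sqrt{14213} \approx 119.22$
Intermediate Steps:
$H{\left(c \right)} = 15 + 2 c^{2}$ ($H{\left(c \right)} = \left(c^{2} + c c\right) + \left(4 - -11\right) = \left(c^{2} + c^{2}\right) + \left(4 + 11\right) = 2 c^{2} + 15 = 15 + 2 c^{2}$)
$\sqrt{-252 + H{\left(-85 \right)}} = \sqrt{-252 + \left(15 + 2 \left(-85\right)^{2}\right)} = \sqrt{-252 + \left(15 + 2 \cdot 7225\right)} = \sqrt{-252 + \left(15 + 14450\right)} = \sqrt{-252 + 14465} = \sqrt{14213}$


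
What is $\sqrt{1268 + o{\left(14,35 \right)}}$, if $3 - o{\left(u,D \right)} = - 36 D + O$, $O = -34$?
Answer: $3 \sqrt{285} \approx 50.646$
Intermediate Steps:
$o{\left(u,D \right)} = 37 + 36 D$ ($o{\left(u,D \right)} = 3 - \left(- 36 D - 34\right) = 3 - \left(-34 - 36 D\right) = 3 + \left(34 + 36 D\right) = 37 + 36 D$)
$\sqrt{1268 + o{\left(14,35 \right)}} = \sqrt{1268 + \left(37 + 36 \cdot 35\right)} = \sqrt{1268 + \left(37 + 1260\right)} = \sqrt{1268 + 1297} = \sqrt{2565} = 3 \sqrt{285}$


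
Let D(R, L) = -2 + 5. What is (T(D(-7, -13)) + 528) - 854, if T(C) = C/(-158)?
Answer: -51511/158 ≈ -326.02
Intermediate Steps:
D(R, L) = 3
T(C) = -C/158 (T(C) = C*(-1/158) = -C/158)
(T(D(-7, -13)) + 528) - 854 = (-1/158*3 + 528) - 854 = (-3/158 + 528) - 854 = 83421/158 - 854 = -51511/158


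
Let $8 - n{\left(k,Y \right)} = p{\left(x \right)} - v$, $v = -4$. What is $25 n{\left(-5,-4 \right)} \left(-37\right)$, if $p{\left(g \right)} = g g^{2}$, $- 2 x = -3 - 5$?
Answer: $55500$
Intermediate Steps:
$x = 4$ ($x = - \frac{-3 - 5}{2} = \left(- \frac{1}{2}\right) \left(-8\right) = 4$)
$p{\left(g \right)} = g^{3}$
$n{\left(k,Y \right)} = -60$ ($n{\left(k,Y \right)} = 8 - \left(4^{3} - -4\right) = 8 - \left(64 + 4\right) = 8 - 68 = -60$)
$25 n{\left(-5,-4 \right)} \left(-37\right) = 25 \left(-60\right) \left(-37\right) = \left(-1500\right) \left(-37\right) = 55500$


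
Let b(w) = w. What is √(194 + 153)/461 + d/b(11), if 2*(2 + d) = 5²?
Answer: 21/22 + √347/461 ≈ 0.99495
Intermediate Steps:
d = 21/2 (d = -2 + (½)*5² = -2 + (½)*25 = -2 + 25/2 = 21/2 ≈ 10.500)
√(194 + 153)/461 + d/b(11) = √(194 + 153)/461 + (21/2)/11 = √347*(1/461) + (21/2)*(1/11) = √347/461 + 21/22 = 21/22 + √347/461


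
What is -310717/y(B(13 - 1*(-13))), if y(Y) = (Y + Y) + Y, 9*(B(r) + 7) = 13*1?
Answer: 932151/50 ≈ 18643.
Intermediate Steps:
B(r) = -50/9 (B(r) = -7 + (13*1)/9 = -7 + (1/9)*13 = -7 + 13/9 = -50/9)
y(Y) = 3*Y (y(Y) = 2*Y + Y = 3*Y)
-310717/y(B(13 - 1*(-13))) = -310717/(3*(-50/9)) = -310717/(-50/3) = -310717*(-3/50) = 932151/50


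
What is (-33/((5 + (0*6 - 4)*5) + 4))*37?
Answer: 111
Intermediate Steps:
(-33/((5 + (0*6 - 4)*5) + 4))*37 = (-33/((5 + (0 - 4)*5) + 4))*37 = (-33/((5 - 4*5) + 4))*37 = (-33/((5 - 20) + 4))*37 = (-33/(-15 + 4))*37 = (-33/(-11))*37 = -1/11*(-33)*37 = 3*37 = 111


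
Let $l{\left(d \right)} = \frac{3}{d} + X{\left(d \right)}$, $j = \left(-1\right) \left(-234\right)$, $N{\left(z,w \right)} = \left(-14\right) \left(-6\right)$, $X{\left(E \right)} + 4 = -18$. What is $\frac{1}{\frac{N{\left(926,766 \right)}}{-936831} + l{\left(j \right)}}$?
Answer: $- \frac{3479658}{76508177} \approx -0.045481$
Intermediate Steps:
$X{\left(E \right)} = -22$ ($X{\left(E \right)} = -4 - 18 = -22$)
$N{\left(z,w \right)} = 84$
$j = 234$
$l{\left(d \right)} = -22 + \frac{3}{d}$ ($l{\left(d \right)} = \frac{3}{d} - 22 = -22 + \frac{3}{d}$)
$\frac{1}{\frac{N{\left(926,766 \right)}}{-936831} + l{\left(j \right)}} = \frac{1}{\frac{84}{-936831} - \left(22 - \frac{3}{234}\right)} = \frac{1}{84 \left(- \frac{1}{936831}\right) + \left(-22 + 3 \cdot \frac{1}{234}\right)} = \frac{1}{- \frac{4}{44611} + \left(-22 + \frac{1}{78}\right)} = \frac{1}{- \frac{4}{44611} - \frac{1715}{78}} = \frac{1}{- \frac{76508177}{3479658}} = - \frac{3479658}{76508177}$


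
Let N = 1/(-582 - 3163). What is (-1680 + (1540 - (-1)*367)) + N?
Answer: 850114/3745 ≈ 227.00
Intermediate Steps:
N = -1/3745 (N = 1/(-3745) = -1/3745 ≈ -0.00026702)
(-1680 + (1540 - (-1)*367)) + N = (-1680 + (1540 - (-1)*367)) - 1/3745 = (-1680 + (1540 - 1*(-367))) - 1/3745 = (-1680 + (1540 + 367)) - 1/3745 = (-1680 + 1907) - 1/3745 = 227 - 1/3745 = 850114/3745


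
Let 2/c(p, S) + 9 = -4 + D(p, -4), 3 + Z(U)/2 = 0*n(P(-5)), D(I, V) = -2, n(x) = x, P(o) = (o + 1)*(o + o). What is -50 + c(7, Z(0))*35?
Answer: -164/3 ≈ -54.667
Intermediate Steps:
P(o) = 2*o*(1 + o) (P(o) = (1 + o)*(2*o) = 2*o*(1 + o))
Z(U) = -6 (Z(U) = -6 + 2*(0*(2*(-5)*(1 - 5))) = -6 + 2*(0*(2*(-5)*(-4))) = -6 + 2*(0*40) = -6 + 2*0 = -6 + 0 = -6)
c(p, S) = -2/15 (c(p, S) = 2/(-9 + (-4 - 2)) = 2/(-9 - 6) = 2/(-15) = 2*(-1/15) = -2/15)
-50 + c(7, Z(0))*35 = -50 - 2/15*35 = -50 - 14/3 = -164/3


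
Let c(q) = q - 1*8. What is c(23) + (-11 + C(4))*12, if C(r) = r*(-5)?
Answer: -357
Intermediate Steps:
C(r) = -5*r
c(q) = -8 + q (c(q) = q - 8 = -8 + q)
c(23) + (-11 + C(4))*12 = (-8 + 23) + (-11 - 5*4)*12 = 15 + (-11 - 20)*12 = 15 - 31*12 = 15 - 372 = -357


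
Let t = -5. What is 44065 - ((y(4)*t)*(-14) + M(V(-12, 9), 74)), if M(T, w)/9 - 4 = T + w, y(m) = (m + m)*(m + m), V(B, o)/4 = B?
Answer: 39315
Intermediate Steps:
V(B, o) = 4*B
y(m) = 4*m² (y(m) = (2*m)*(2*m) = 4*m²)
M(T, w) = 36 + 9*T + 9*w (M(T, w) = 36 + 9*(T + w) = 36 + (9*T + 9*w) = 36 + 9*T + 9*w)
44065 - ((y(4)*t)*(-14) + M(V(-12, 9), 74)) = 44065 - (((4*4²)*(-5))*(-14) + (36 + 9*(4*(-12)) + 9*74)) = 44065 - (((4*16)*(-5))*(-14) + (36 + 9*(-48) + 666)) = 44065 - ((64*(-5))*(-14) + (36 - 432 + 666)) = 44065 - (-320*(-14) + 270) = 44065 - (4480 + 270) = 44065 - 1*4750 = 44065 - 4750 = 39315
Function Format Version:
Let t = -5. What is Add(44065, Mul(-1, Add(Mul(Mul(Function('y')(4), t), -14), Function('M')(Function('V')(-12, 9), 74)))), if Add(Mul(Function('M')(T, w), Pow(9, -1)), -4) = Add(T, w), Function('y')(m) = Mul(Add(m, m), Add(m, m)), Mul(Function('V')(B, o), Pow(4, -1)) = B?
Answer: 39315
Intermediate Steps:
Function('V')(B, o) = Mul(4, B)
Function('y')(m) = Mul(4, Pow(m, 2)) (Function('y')(m) = Mul(Mul(2, m), Mul(2, m)) = Mul(4, Pow(m, 2)))
Function('M')(T, w) = Add(36, Mul(9, T), Mul(9, w)) (Function('M')(T, w) = Add(36, Mul(9, Add(T, w))) = Add(36, Add(Mul(9, T), Mul(9, w))) = Add(36, Mul(9, T), Mul(9, w)))
Add(44065, Mul(-1, Add(Mul(Mul(Function('y')(4), t), -14), Function('M')(Function('V')(-12, 9), 74)))) = Add(44065, Mul(-1, Add(Mul(Mul(Mul(4, Pow(4, 2)), -5), -14), Add(36, Mul(9, Mul(4, -12)), Mul(9, 74))))) = Add(44065, Mul(-1, Add(Mul(Mul(Mul(4, 16), -5), -14), Add(36, Mul(9, -48), 666)))) = Add(44065, Mul(-1, Add(Mul(Mul(64, -5), -14), Add(36, -432, 666)))) = Add(44065, Mul(-1, Add(Mul(-320, -14), 270))) = Add(44065, Mul(-1, Add(4480, 270))) = Add(44065, Mul(-1, 4750)) = Add(44065, -4750) = 39315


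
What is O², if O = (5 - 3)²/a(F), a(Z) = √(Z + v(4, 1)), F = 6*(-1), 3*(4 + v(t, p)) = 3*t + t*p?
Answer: -24/7 ≈ -3.4286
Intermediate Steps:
v(t, p) = -4 + t + p*t/3 (v(t, p) = -4 + (3*t + t*p)/3 = -4 + (3*t + p*t)/3 = -4 + (t + p*t/3) = -4 + t + p*t/3)
F = -6
a(Z) = √(4/3 + Z) (a(Z) = √(Z + (-4 + 4 + (⅓)*1*4)) = √(Z + (-4 + 4 + 4/3)) = √(Z + 4/3) = √(4/3 + Z))
O = -2*I*√42/7 (O = (5 - 3)²/((√(12 + 9*(-6))/3)) = 2²/((√(12 - 54)/3)) = 4/((√(-42)/3)) = 4/(((I*√42)/3)) = 4/((I*√42/3)) = 4*(-I*√42/14) = -2*I*√42/7 ≈ -1.8516*I)
O² = (-2*I*√42/7)² = -24/7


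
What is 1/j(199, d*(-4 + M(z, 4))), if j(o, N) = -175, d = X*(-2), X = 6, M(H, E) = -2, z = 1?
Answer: -1/175 ≈ -0.0057143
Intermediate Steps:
d = -12 (d = 6*(-2) = -12)
1/j(199, d*(-4 + M(z, 4))) = 1/(-175) = -1/175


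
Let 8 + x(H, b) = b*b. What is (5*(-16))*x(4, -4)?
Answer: -640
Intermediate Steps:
x(H, b) = -8 + b**2 (x(H, b) = -8 + b*b = -8 + b**2)
(5*(-16))*x(4, -4) = (5*(-16))*(-8 + (-4)**2) = -80*(-8 + 16) = -80*8 = -640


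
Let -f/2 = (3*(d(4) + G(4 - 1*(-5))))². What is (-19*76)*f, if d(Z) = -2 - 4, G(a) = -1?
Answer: 1273608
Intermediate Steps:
d(Z) = -6
f = -882 (f = -2*9*(-6 - 1)² = -2*(3*(-7))² = -2*(-21)² = -2*441 = -882)
(-19*76)*f = -19*76*(-882) = -1444*(-882) = 1273608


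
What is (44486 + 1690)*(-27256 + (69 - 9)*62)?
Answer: -1086798336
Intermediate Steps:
(44486 + 1690)*(-27256 + (69 - 9)*62) = 46176*(-27256 + 60*62) = 46176*(-27256 + 3720) = 46176*(-23536) = -1086798336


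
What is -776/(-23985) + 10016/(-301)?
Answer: -240000184/7219485 ≈ -33.243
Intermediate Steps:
-776/(-23985) + 10016/(-301) = -776*(-1/23985) + 10016*(-1/301) = 776/23985 - 10016/301 = -240000184/7219485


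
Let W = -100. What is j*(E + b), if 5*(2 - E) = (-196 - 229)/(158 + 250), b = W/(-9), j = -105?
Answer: -33565/24 ≈ -1398.5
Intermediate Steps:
b = 100/9 (b = -100/(-9) = -100*(-⅑) = 100/9 ≈ 11.111)
E = 53/24 (E = 2 - (-196 - 229)/(5*(158 + 250)) = 2 - (-85)/408 = 2 - ⅕*(-25/24) = 2 + 5/24 = 53/24 ≈ 2.2083)
j*(E + b) = -105*(53/24 + 100/9) = -105*959/72 = -33565/24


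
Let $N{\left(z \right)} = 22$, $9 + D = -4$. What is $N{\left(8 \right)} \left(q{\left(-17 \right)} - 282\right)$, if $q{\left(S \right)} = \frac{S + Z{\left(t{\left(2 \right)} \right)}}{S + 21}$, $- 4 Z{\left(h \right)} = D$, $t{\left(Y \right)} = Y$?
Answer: $- \frac{50237}{8} \approx -6279.6$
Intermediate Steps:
$D = -13$ ($D = -9 - 4 = -13$)
$Z{\left(h \right)} = \frac{13}{4}$ ($Z{\left(h \right)} = \left(- \frac{1}{4}\right) \left(-13\right) = \frac{13}{4}$)
$q{\left(S \right)} = \frac{\frac{13}{4} + S}{21 + S}$ ($q{\left(S \right)} = \frac{S + \frac{13}{4}}{S + 21} = \frac{\frac{13}{4} + S}{21 + S}$)
$N{\left(8 \right)} \left(q{\left(-17 \right)} - 282\right) = 22 \left(\frac{\frac{13}{4} - 17}{21 - 17} - 282\right) = 22 \left(\frac{1}{4} \left(- \frac{55}{4}\right) - 282\right) = 22 \left(- \frac{55}{16} - 282\right) = 22 \left(- \frac{4567}{16}\right) = - \frac{50237}{8}$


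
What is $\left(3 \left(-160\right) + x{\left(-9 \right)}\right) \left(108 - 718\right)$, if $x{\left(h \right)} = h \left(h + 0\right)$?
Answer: $243390$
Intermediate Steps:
$x{\left(h \right)} = h^{2}$ ($x{\left(h \right)} = h h = h^{2}$)
$\left(3 \left(-160\right) + x{\left(-9 \right)}\right) \left(108 - 718\right) = \left(3 \left(-160\right) + \left(-9\right)^{2}\right) \left(108 - 718\right) = \left(-480 + 81\right) \left(-610\right) = \left(-399\right) \left(-610\right) = 243390$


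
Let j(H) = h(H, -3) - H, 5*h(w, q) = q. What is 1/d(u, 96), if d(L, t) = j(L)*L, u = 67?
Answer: -5/22646 ≈ -0.00022079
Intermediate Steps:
h(w, q) = q/5
j(H) = -3/5 - H (j(H) = (1/5)*(-3) - H = -3/5 - H)
d(L, t) = L*(-3/5 - L) (d(L, t) = (-3/5 - L)*L = L*(-3/5 - L))
1/d(u, 96) = 1/(-1/5*67*(3 + 5*67)) = 1/(-1/5*67*(3 + 335)) = 1/(-1/5*67*338) = 1/(-22646/5) = -5/22646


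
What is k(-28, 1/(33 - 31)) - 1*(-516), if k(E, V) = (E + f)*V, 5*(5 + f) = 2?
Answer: 4997/10 ≈ 499.70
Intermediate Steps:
f = -23/5 (f = -5 + (1/5)*2 = -5 + 2/5 = -23/5 ≈ -4.6000)
k(E, V) = V*(-23/5 + E) (k(E, V) = (E - 23/5)*V = (-23/5 + E)*V = V*(-23/5 + E))
k(-28, 1/(33 - 31)) - 1*(-516) = (-23 + 5*(-28))/(5*(33 - 31)) - 1*(-516) = (1/5)*(-23 - 140)/2 + 516 = (1/5)*(1/2)*(-163) + 516 = -163/10 + 516 = 4997/10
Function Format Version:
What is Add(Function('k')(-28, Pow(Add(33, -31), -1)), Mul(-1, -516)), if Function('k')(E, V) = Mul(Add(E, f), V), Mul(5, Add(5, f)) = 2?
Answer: Rational(4997, 10) ≈ 499.70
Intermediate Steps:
f = Rational(-23, 5) (f = Add(-5, Mul(Rational(1, 5), 2)) = Add(-5, Rational(2, 5)) = Rational(-23, 5) ≈ -4.6000)
Function('k')(E, V) = Mul(V, Add(Rational(-23, 5), E)) (Function('k')(E, V) = Mul(Add(E, Rational(-23, 5)), V) = Mul(Add(Rational(-23, 5), E), V) = Mul(V, Add(Rational(-23, 5), E)))
Add(Function('k')(-28, Pow(Add(33, -31), -1)), Mul(-1, -516)) = Add(Mul(Rational(1, 5), Pow(Add(33, -31), -1), Add(-23, Mul(5, -28))), Mul(-1, -516)) = Add(Mul(Rational(1, 5), Pow(2, -1), Add(-23, -140)), 516) = Add(Mul(Rational(1, 5), Rational(1, 2), -163), 516) = Add(Rational(-163, 10), 516) = Rational(4997, 10)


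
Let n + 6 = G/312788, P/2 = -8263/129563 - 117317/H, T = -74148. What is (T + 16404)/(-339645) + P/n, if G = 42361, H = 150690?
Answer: 26486614221817329028/57923872390844408505 ≈ 0.45727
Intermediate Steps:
P = -16445093941/9761924235 (P = 2*(-8263/129563 - 117317/150690) = 2*(-16445093941/19523848470) = -16445093941/9761924235 ≈ -1.6846)
n = -1834367/312788 (n = -6 + 42361/312788 = -1834367/312788 ≈ -5.8646)
(T + 16404)/(-339645) + P/n = (-74148 + 16404)/(-339645) - 16445093941/(9761924235*(-1834367/312788)) = -57744*(-1/339645) - 16445093941/9761924235*(-312788/1834367) = 19248/113215 + 734832577659644/2558135953312035 = 26486614221817329028/57923872390844408505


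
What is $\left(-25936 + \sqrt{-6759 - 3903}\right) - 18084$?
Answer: $-44020 + i \sqrt{10662} \approx -44020.0 + 103.26 i$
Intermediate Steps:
$\left(-25936 + \sqrt{-6759 - 3903}\right) - 18084 = \left(-25936 + \sqrt{-10662}\right) - 18084 = \left(-25936 + i \sqrt{10662}\right) - 18084 = -44020 + i \sqrt{10662}$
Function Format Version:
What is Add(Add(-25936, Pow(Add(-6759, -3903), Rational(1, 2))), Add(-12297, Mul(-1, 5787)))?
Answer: Add(-44020, Mul(I, Pow(10662, Rational(1, 2)))) ≈ Add(-44020., Mul(103.26, I))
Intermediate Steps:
Add(Add(-25936, Pow(Add(-6759, -3903), Rational(1, 2))), Add(-12297, Mul(-1, 5787))) = Add(Add(-25936, Pow(-10662, Rational(1, 2))), Add(-12297, -5787)) = Add(Add(-25936, Mul(I, Pow(10662, Rational(1, 2)))), -18084) = Add(-44020, Mul(I, Pow(10662, Rational(1, 2))))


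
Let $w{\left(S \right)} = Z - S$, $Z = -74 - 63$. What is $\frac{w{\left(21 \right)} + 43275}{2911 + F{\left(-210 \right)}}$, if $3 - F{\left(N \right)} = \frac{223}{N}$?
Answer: $\frac{9054570}{612163} \approx 14.791$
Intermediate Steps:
$F{\left(N \right)} = 3 - \frac{223}{N}$
$Z = -137$
$w{\left(S \right)} = -137 - S$
$\frac{w{\left(21 \right)} + 43275}{2911 + F{\left(-210 \right)}} = \frac{\left(-137 - 21\right) + 43275}{2911 + \left(3 - \frac{223}{-210}\right)} = \frac{\left(-137 - 21\right) + 43275}{2911 + \left(3 - - \frac{223}{210}\right)} = \frac{-158 + 43275}{2911 + \left(3 + \frac{223}{210}\right)} = \frac{43117}{2911 + \frac{853}{210}} = \frac{43117}{\frac{612163}{210}} = 43117 \cdot \frac{210}{612163} = \frac{9054570}{612163}$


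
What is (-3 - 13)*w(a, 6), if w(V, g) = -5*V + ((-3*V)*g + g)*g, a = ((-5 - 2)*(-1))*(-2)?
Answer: -25888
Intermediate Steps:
a = -14 (a = -7*(-1)*(-2) = 7*(-2) = -14)
w(V, g) = -5*V + g*(g - 3*V*g) (w(V, g) = -5*V + (-3*V*g + g)*g = -5*V + (g - 3*V*g)*g = -5*V + g*(g - 3*V*g))
(-3 - 13)*w(a, 6) = (-3 - 13)*(6² - 5*(-14) - 3*(-14)*6²) = -16*(36 + 70 - 3*(-14)*36) = -16*(36 + 70 + 1512) = -16*1618 = -25888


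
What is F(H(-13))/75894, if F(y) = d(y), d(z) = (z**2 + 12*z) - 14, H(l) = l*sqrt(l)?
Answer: -737/25298 - 2*I*sqrt(13)/973 ≈ -0.029133 - 0.0074112*I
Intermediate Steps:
H(l) = l**(3/2)
d(z) = -14 + z**2 + 12*z
F(y) = -14 + y**2 + 12*y
F(H(-13))/75894 = (-14 + ((-13)**(3/2))**2 + 12*(-13)**(3/2))/75894 = (-14 + (-13*I*sqrt(13))**2 + 12*(-13*I*sqrt(13)))*(1/75894) = (-14 - 2197 - 156*I*sqrt(13))*(1/75894) = (-2211 - 156*I*sqrt(13))*(1/75894) = -737/25298 - 2*I*sqrt(13)/973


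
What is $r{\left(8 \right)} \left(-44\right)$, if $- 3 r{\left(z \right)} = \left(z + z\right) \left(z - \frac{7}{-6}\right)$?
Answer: $\frac{19360}{9} \approx 2151.1$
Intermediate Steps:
$r{\left(z \right)} = - \frac{2 z \left(\frac{7}{6} + z\right)}{3}$ ($r{\left(z \right)} = - \frac{\left(z + z\right) \left(z - \frac{7}{-6}\right)}{3} = - \frac{2 z \left(z - - \frac{7}{6}\right)}{3} = - \frac{2 z \left(z + \frac{7}{6}\right)}{3} = - \frac{2 z \left(\frac{7}{6} + z\right)}{3}$)
$r{\left(8 \right)} \left(-44\right) = \left(- \frac{1}{9}\right) 8 \left(7 + 6 \cdot 8\right) \left(-44\right) = \left(- \frac{1}{9}\right) 8 \left(7 + 48\right) \left(-44\right) = \left(- \frac{1}{9}\right) 8 \cdot 55 \left(-44\right) = \left(- \frac{440}{9}\right) \left(-44\right) = \frac{19360}{9}$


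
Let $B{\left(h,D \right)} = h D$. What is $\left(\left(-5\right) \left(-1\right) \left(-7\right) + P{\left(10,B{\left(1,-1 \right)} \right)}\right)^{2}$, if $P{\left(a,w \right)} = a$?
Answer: $625$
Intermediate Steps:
$B{\left(h,D \right)} = D h$
$\left(\left(-5\right) \left(-1\right) \left(-7\right) + P{\left(10,B{\left(1,-1 \right)} \right)}\right)^{2} = \left(\left(-5\right) \left(-1\right) \left(-7\right) + 10\right)^{2} = \left(5 \left(-7\right) + 10\right)^{2} = \left(-35 + 10\right)^{2} = \left(-25\right)^{2} = 625$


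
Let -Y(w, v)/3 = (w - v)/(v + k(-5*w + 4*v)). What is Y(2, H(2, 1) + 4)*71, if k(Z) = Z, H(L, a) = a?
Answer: 213/5 ≈ 42.600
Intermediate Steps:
Y(w, v) = -3*(w - v)/(-5*w + 5*v) (Y(w, v) = -3*(w - v)/(v + (-5*w + 4*v)) = -3*(w - v)/(-5*w + 5*v))
Y(2, H(2, 1) + 4)*71 = (⅗)*71 = 213/5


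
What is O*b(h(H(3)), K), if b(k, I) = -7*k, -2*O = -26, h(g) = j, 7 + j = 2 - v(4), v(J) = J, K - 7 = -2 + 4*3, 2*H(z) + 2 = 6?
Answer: 819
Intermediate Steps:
H(z) = 2 (H(z) = -1 + (½)*6 = -1 + 3 = 2)
K = 17 (K = 7 + (-2 + 4*3) = 7 + (-2 + 12) = 7 + 10 = 17)
j = -9 (j = -7 + (2 - 1*4) = -7 + (2 - 4) = -7 - 2 = -9)
h(g) = -9
O = 13 (O = -½*(-26) = 13)
O*b(h(H(3)), K) = 13*(-7*(-9)) = 13*63 = 819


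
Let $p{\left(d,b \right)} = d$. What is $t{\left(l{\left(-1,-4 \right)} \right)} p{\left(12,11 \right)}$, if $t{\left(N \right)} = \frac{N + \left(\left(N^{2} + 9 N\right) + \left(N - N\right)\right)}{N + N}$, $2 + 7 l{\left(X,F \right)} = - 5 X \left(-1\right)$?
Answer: $54$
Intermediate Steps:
$l{\left(X,F \right)} = - \frac{2}{7} + \frac{5 X}{7}$ ($l{\left(X,F \right)} = - \frac{2}{7} + \frac{- 5 X \left(-1\right)}{7} = - \frac{2}{7} + \frac{5 X}{7}$)
$t{\left(N \right)} = \frac{N^{2} + 10 N}{2 N}$ ($t{\left(N \right)} = \frac{N + \left(\left(N^{2} + 9 N\right) + 0\right)}{2 N} = \left(N + \left(N^{2} + 9 N\right)\right) \frac{1}{2 N} = \left(N^{2} + 10 N\right) \frac{1}{2 N} = \frac{N^{2} + 10 N}{2 N}$)
$t{\left(l{\left(-1,-4 \right)} \right)} p{\left(12,11 \right)} = \left(5 + \frac{- \frac{2}{7} + \frac{5}{7} \left(-1\right)}{2}\right) 12 = \left(5 + \frac{- \frac{2}{7} - \frac{5}{7}}{2}\right) 12 = \left(5 + \frac{1}{2} \left(-1\right)\right) 12 = \left(5 - \frac{1}{2}\right) 12 = \frac{9}{2} \cdot 12 = 54$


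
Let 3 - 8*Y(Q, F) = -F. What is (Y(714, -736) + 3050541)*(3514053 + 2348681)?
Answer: 71535893064365/4 ≈ 1.7884e+13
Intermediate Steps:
Y(Q, F) = 3/8 + F/8 (Y(Q, F) = 3/8 - (-1)*F/8 = 3/8 + F/8)
(Y(714, -736) + 3050541)*(3514053 + 2348681) = ((3/8 + (⅛)*(-736)) + 3050541)*(3514053 + 2348681) = ((3/8 - 92) + 3050541)*5862734 = (-733/8 + 3050541)*5862734 = (24403595/8)*5862734 = 71535893064365/4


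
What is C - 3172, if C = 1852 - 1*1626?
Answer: -2946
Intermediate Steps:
C = 226 (C = 1852 - 1626 = 226)
C - 3172 = 226 - 3172 = -2946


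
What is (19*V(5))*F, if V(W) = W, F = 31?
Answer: 2945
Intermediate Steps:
(19*V(5))*F = (19*5)*31 = 95*31 = 2945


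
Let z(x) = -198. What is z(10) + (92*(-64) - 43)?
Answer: -6129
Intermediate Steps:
z(10) + (92*(-64) - 43) = -198 + (92*(-64) - 43) = -198 + (-5888 - 43) = -198 - 5931 = -6129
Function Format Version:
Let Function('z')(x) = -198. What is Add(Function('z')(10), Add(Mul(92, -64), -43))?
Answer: -6129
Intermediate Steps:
Add(Function('z')(10), Add(Mul(92, -64), -43)) = Add(-198, Add(Mul(92, -64), -43)) = Add(-198, Add(-5888, -43)) = Add(-198, -5931) = -6129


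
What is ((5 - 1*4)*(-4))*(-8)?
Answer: 32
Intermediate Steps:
((5 - 1*4)*(-4))*(-8) = ((5 - 4)*(-4))*(-8) = (1*(-4))*(-8) = -4*(-8) = 32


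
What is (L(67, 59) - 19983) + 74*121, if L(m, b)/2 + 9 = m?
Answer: -10913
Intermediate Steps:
L(m, b) = -18 + 2*m
(L(67, 59) - 19983) + 74*121 = ((-18 + 2*67) - 19983) + 74*121 = ((-18 + 134) - 19983) + 8954 = (116 - 19983) + 8954 = -19867 + 8954 = -10913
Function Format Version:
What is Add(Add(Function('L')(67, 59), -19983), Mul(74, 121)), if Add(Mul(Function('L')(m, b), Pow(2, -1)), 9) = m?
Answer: -10913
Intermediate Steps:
Function('L')(m, b) = Add(-18, Mul(2, m))
Add(Add(Function('L')(67, 59), -19983), Mul(74, 121)) = Add(Add(Add(-18, Mul(2, 67)), -19983), Mul(74, 121)) = Add(Add(Add(-18, 134), -19983), 8954) = Add(Add(116, -19983), 8954) = Add(-19867, 8954) = -10913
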